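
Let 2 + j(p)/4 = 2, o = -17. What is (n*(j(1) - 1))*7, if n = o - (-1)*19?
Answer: -14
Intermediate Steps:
j(p) = 0 (j(p) = -8 + 4*2 = -8 + 8 = 0)
n = 2 (n = -17 - (-1)*19 = -17 - 1*(-19) = -17 + 19 = 2)
(n*(j(1) - 1))*7 = (2*(0 - 1))*7 = (2*(-1))*7 = -2*7 = -14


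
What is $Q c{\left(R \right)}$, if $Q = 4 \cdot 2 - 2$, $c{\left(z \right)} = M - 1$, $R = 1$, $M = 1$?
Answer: $0$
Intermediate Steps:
$c{\left(z \right)} = 0$ ($c{\left(z \right)} = 1 - 1 = 0$)
$Q = 6$ ($Q = 8 - 2 = 6$)
$Q c{\left(R \right)} = 6 \cdot 0 = 0$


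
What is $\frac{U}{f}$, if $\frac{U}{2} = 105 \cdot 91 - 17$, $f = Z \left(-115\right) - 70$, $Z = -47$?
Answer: $\frac{19076}{5335} \approx 3.5756$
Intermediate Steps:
$f = 5335$ ($f = \left(-47\right) \left(-115\right) - 70 = 5405 - 70 = 5335$)
$U = 19076$ ($U = 2 \left(105 \cdot 91 - 17\right) = 2 \left(9555 - 17\right) = 2 \cdot 9538 = 19076$)
$\frac{U}{f} = \frac{19076}{5335}$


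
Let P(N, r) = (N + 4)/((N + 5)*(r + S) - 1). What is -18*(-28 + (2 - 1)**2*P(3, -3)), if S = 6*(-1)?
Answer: 36918/73 ≈ 505.73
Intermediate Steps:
S = -6
P(N, r) = (4 + N)/(-1 + (-6 + r)*(5 + N)) (P(N, r) = (N + 4)/((N + 5)*(r - 6) - 1) = (4 + N)/((5 + N)*(-6 + r) - 1) = (4 + N)/((-6 + r)*(5 + N) - 1) = (4 + N)/(-1 + (-6 + r)*(5 + N)))
-18*(-28 + (2 - 1)**2*P(3, -3)) = -18*(-28 + (2 - 1)**2*((4 + 3)/(-31 - 6*3 + 5*(-3) + 3*(-3)))) = -18*(-28 + 1**2*(7/(-31 - 18 - 15 - 9))) = -18*(-28 + 1*(7/(-73))) = -18*(-28 + 1*(-1/73*7)) = -18*(-28 + 1*(-7/73)) = -18*(-28 - 7/73) = -18*(-2051/73) = 36918/73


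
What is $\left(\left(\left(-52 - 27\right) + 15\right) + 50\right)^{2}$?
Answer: $196$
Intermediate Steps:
$\left(\left(\left(-52 - 27\right) + 15\right) + 50\right)^{2} = \left(\left(-79 + 15\right) + 50\right)^{2} = \left(-64 + 50\right)^{2} = \left(-14\right)^{2} = 196$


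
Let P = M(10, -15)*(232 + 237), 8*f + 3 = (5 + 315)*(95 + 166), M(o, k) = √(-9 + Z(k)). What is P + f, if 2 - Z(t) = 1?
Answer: 83517/8 + 938*I*√2 ≈ 10440.0 + 1326.5*I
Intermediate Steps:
Z(t) = 1 (Z(t) = 2 - 1*1 = 2 - 1 = 1)
M(o, k) = 2*I*√2 (M(o, k) = √(-9 + 1) = √(-8) = 2*I*√2)
f = 83517/8 (f = -3/8 + ((5 + 315)*(95 + 166))/8 = -3/8 + (320*261)/8 = -3/8 + (⅛)*83520 = -3/8 + 10440 = 83517/8 ≈ 10440.)
P = 938*I*√2 (P = (2*I*√2)*(232 + 237) = (2*I*√2)*469 = 938*I*√2 ≈ 1326.5*I)
P + f = 938*I*√2 + 83517/8 = 83517/8 + 938*I*√2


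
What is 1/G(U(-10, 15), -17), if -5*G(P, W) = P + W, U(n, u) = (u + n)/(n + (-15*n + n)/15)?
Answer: 10/49 ≈ 0.20408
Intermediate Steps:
U(n, u) = 15*(n + u)/n (U(n, u) = (n + u)/(n - 14*n*(1/15)) = (n + u)/(n - 14*n/15) = (n + u)/((n/15)) = (n + u)*(15/n) = 15*(n + u)/n)
G(P, W) = -P/5 - W/5 (G(P, W) = -(P + W)/5 = -P/5 - W/5)
1/G(U(-10, 15), -17) = 1/(-(15 + 15*15/(-10))/5 - ⅕*(-17)) = 1/(-(15 + 15*15*(-⅒))/5 + 17/5) = 1/(-(15 - 45/2)/5 + 17/5) = 1/(-⅕*(-15/2) + 17/5) = 1/(3/2 + 17/5) = 1/(49/10) = 10/49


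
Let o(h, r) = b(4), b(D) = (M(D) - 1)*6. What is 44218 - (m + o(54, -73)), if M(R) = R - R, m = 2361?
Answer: 41863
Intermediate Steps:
M(R) = 0
b(D) = -6 (b(D) = (0 - 1)*6 = -1*6 = -6)
o(h, r) = -6
44218 - (m + o(54, -73)) = 44218 - (2361 - 6) = 44218 - 1*2355 = 44218 - 2355 = 41863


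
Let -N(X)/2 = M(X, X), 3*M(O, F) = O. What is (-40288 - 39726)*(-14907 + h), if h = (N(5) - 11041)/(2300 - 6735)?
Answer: 15867136423028/13305 ≈ 1.1926e+9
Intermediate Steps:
M(O, F) = O/3
N(X) = -2*X/3
h = 33133/13305 (h = (-2/3*5 - 11041)/(2300 - 6735) = (-10/3 - 11041)/(-4435) = -33133/3*(-1/4435) = 33133/13305 ≈ 2.4903)
(-40288 - 39726)*(-14907 + h) = (-40288 - 39726)*(-14907 + 33133/13305) = -80014*(-198304502/13305) = 15867136423028/13305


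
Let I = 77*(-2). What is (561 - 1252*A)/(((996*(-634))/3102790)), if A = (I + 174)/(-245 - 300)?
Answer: -102635639015/34414788 ≈ -2982.3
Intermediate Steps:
I = -154
A = -4/109 (A = (-154 + 174)/(-245 - 300) = 20/(-545) = 20*(-1/545) = -4/109 ≈ -0.036697)
(561 - 1252*A)/(((996*(-634))/3102790)) = (561 - 1252*(-4/109))/(((996*(-634))/3102790)) = (561 + 5008/109)/((-631464*1/3102790)) = 66157/(109*(-315732/1551395)) = (66157/109)*(-1551395/315732) = -102635639015/34414788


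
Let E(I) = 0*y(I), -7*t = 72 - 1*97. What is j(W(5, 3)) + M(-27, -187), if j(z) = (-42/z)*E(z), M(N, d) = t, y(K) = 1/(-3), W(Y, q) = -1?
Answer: 25/7 ≈ 3.5714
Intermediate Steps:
y(K) = -⅓
t = 25/7 (t = -(72 - 1*97)/7 = -(72 - 97)/7 = -⅐*(-25) = 25/7 ≈ 3.5714)
E(I) = 0 (E(I) = 0*(-⅓) = 0)
M(N, d) = 25/7
j(z) = 0 (j(z) = -42/z*0 = 0)
j(W(5, 3)) + M(-27, -187) = 0 + 25/7 = 25/7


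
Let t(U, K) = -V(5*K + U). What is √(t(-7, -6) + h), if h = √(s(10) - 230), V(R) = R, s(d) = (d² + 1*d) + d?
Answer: √(37 + I*√110) ≈ 6.1424 + 0.85375*I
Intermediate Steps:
s(d) = d² + 2*d (s(d) = (d² + d) + d = (d + d²) + d = d² + 2*d)
t(U, K) = -U - 5*K (t(U, K) = -(5*K + U) = -(U + 5*K) = -U - 5*K)
h = I*√110 (h = √(10*(2 + 10) - 230) = √(10*12 - 230) = √(120 - 230) = √(-110) = I*√110 ≈ 10.488*I)
√(t(-7, -6) + h) = √((-1*(-7) - 5*(-6)) + I*√110) = √((7 + 30) + I*√110) = √(37 + I*√110)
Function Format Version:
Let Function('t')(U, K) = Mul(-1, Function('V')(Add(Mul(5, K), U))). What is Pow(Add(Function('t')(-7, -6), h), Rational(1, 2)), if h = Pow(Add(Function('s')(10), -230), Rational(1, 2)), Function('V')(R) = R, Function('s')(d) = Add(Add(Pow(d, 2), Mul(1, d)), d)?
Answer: Pow(Add(37, Mul(I, Pow(110, Rational(1, 2)))), Rational(1, 2)) ≈ Add(6.1424, Mul(0.85375, I))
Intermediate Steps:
Function('s')(d) = Add(Pow(d, 2), Mul(2, d)) (Function('s')(d) = Add(Add(Pow(d, 2), d), d) = Add(Add(d, Pow(d, 2)), d) = Add(Pow(d, 2), Mul(2, d)))
Function('t')(U, K) = Add(Mul(-1, U), Mul(-5, K)) (Function('t')(U, K) = Mul(-1, Add(Mul(5, K), U)) = Mul(-1, Add(U, Mul(5, K))) = Add(Mul(-1, U), Mul(-5, K)))
h = Mul(I, Pow(110, Rational(1, 2))) (h = Pow(Add(Mul(10, Add(2, 10)), -230), Rational(1, 2)) = Pow(Add(Mul(10, 12), -230), Rational(1, 2)) = Pow(Add(120, -230), Rational(1, 2)) = Pow(-110, Rational(1, 2)) = Mul(I, Pow(110, Rational(1, 2))) ≈ Mul(10.488, I))
Pow(Add(Function('t')(-7, -6), h), Rational(1, 2)) = Pow(Add(Add(Mul(-1, -7), Mul(-5, -6)), Mul(I, Pow(110, Rational(1, 2)))), Rational(1, 2)) = Pow(Add(Add(7, 30), Mul(I, Pow(110, Rational(1, 2)))), Rational(1, 2)) = Pow(Add(37, Mul(I, Pow(110, Rational(1, 2)))), Rational(1, 2))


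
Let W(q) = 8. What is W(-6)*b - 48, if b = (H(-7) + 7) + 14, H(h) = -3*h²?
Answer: -1056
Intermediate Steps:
b = -126 (b = (-3*(-7)² + 7) + 14 = (-3*49 + 7) + 14 = (-147 + 7) + 14 = -140 + 14 = -126)
W(-6)*b - 48 = 8*(-126) - 48 = -1008 - 48 = -1056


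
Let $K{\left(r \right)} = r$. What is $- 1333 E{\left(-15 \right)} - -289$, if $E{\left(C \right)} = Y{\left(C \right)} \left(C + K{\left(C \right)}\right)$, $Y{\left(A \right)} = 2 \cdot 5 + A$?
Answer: $-199661$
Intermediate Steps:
$Y{\left(A \right)} = 10 + A$
$E{\left(C \right)} = 2 C \left(10 + C\right)$ ($E{\left(C \right)} = \left(10 + C\right) \left(C + C\right) = \left(10 + C\right) 2 C = 2 C \left(10 + C\right)$)
$- 1333 E{\left(-15 \right)} - -289 = - 1333 \cdot 2 \left(-15\right) \left(10 - 15\right) - -289 = - 1333 \cdot 2 \left(-15\right) \left(-5\right) + \left(304 - 15\right) = \left(-1333\right) 150 + 289 = -199950 + 289 = -199661$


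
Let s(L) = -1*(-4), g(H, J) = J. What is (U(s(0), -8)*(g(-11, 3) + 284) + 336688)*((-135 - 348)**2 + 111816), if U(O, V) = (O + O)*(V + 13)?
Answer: 120154517640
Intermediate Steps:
s(L) = 4
U(O, V) = 2*O*(13 + V) (U(O, V) = (2*O)*(13 + V) = 2*O*(13 + V))
(U(s(0), -8)*(g(-11, 3) + 284) + 336688)*((-135 - 348)**2 + 111816) = ((2*4*(13 - 8))*(3 + 284) + 336688)*((-135 - 348)**2 + 111816) = ((2*4*5)*287 + 336688)*((-483)**2 + 111816) = (40*287 + 336688)*(233289 + 111816) = (11480 + 336688)*345105 = 348168*345105 = 120154517640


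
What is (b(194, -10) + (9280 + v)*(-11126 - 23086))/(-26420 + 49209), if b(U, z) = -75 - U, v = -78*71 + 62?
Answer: -130142717/22789 ≈ -5710.8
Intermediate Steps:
v = -5476 (v = -5538 + 62 = -5476)
(b(194, -10) + (9280 + v)*(-11126 - 23086))/(-26420 + 49209) = ((-75 - 1*194) + (9280 - 5476)*(-11126 - 23086))/(-26420 + 49209) = ((-75 - 194) + 3804*(-34212))/22789 = (-269 - 130142448)*(1/22789) = -130142717*1/22789 = -130142717/22789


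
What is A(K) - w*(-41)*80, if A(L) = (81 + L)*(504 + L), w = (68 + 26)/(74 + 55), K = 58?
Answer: 10385542/129 ≈ 80508.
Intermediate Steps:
w = 94/129 ≈ 0.72868
A(K) - w*(-41)*80 = (40824 + 58**2 + 585*58) - (94/129)*(-41)*80 = (40824 + 3364 + 33930) - (-3854)*80/129 = 78118 - 1*(-308320/129) = 78118 + 308320/129 = 10385542/129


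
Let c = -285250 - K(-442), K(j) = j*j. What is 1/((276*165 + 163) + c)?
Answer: -1/434911 ≈ -2.2993e-6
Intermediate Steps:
K(j) = j²
c = -480614 (c = -285250 - 1*(-442)² = -285250 - 1*195364 = -285250 - 195364 = -480614)
1/((276*165 + 163) + c) = 1/((276*165 + 163) - 480614) = 1/((45540 + 163) - 480614) = 1/(45703 - 480614) = 1/(-434911) = -1/434911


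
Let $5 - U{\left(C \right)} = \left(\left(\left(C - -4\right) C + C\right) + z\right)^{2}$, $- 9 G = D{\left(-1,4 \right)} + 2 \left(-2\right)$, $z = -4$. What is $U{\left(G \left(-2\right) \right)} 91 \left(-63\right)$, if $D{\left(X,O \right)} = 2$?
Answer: $\frac{130800943}{729} \approx 1.7943 \cdot 10^{5}$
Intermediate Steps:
$G = \frac{2}{9}$ ($G = - \frac{2 + 2 \left(-2\right)}{9} = - \frac{2 - 4}{9} = \left(- \frac{1}{9}\right) \left(-2\right) = \frac{2}{9} \approx 0.22222$)
$U{\left(C \right)} = 5 - \left(-4 + C + C \left(4 + C\right)\right)^{2}$ ($U{\left(C \right)} = 5 - \left(\left(\left(C - -4\right) C + C\right) - 4\right)^{2} = 5 - \left(\left(\left(C + 4\right) C + C\right) - 4\right)^{2} = 5 - \left(\left(\left(4 + C\right) C + C\right) - 4\right)^{2} = 5 - \left(\left(C \left(4 + C\right) + C\right) - 4\right)^{2} = 5 - \left(\left(C + C \left(4 + C\right)\right) - 4\right)^{2} = 5 - \left(-4 + C + C \left(4 + C\right)\right)^{2}$)
$U{\left(G \left(-2\right) \right)} 91 \left(-63\right) = \left(5 - \left(-4 + \left(\frac{2}{9} \left(-2\right)\right)^{2} + 5 \cdot \frac{2}{9} \left(-2\right)\right)^{2}\right) 91 \left(-63\right) = \left(5 - \left(-4 + \left(- \frac{4}{9}\right)^{2} + 5 \left(- \frac{4}{9}\right)\right)^{2}\right) 91 \left(-63\right) = \left(5 - \left(-4 + \frac{16}{81} - \frac{20}{9}\right)^{2}\right) 91 \left(-63\right) = \left(5 - \left(- \frac{488}{81}\right)^{2}\right) 91 \left(-63\right) = \left(5 - \frac{238144}{6561}\right) 91 \left(-63\right) = \left(- \frac{205339}{6561}\right) 91 \left(-63\right) = \left(- \frac{18685849}{6561}\right) \left(-63\right) = \frac{130800943}{729}$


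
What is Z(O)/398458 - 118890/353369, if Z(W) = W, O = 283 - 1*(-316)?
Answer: -47161003589/140802705002 ≈ -0.33494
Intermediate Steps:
O = 599 (O = 283 + 316 = 599)
Z(O)/398458 - 118890/353369 = 599/398458 - 118890/353369 = -47161003589/140802705002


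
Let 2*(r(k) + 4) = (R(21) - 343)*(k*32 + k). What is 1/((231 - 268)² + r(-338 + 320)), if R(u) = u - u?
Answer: 1/103236 ≈ 9.6865e-6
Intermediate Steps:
R(u) = 0
r(k) = -4 - 11319*k/2 (r(k) = -4 + ((0 - 343)*(k*32 + k))/2 = -4 + (-343*(32*k + k))/2 = -4 + (-11319*k)/2 = -4 - 11319*k/2)
1/((231 - 268)² + r(-338 + 320)) = 1/((231 - 268)² + (-4 - 11319*(-338 + 320)/2)) = 1/((-37)² + (-4 - 11319/2*(-18))) = 1/(1369 + (-4 + 101871)) = 1/(1369 + 101867) = 1/103236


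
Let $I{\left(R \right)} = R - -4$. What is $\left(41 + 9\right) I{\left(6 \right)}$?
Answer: $500$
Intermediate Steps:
$I{\left(R \right)} = 4 + R$ ($I{\left(R \right)} = R + 4 = 4 + R$)
$\left(41 + 9\right) I{\left(6 \right)} = \left(41 + 9\right) \left(4 + 6\right) = 50 \cdot 10 = 500$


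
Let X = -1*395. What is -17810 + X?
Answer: -18205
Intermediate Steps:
X = -395
-17810 + X = -17810 - 395 = -18205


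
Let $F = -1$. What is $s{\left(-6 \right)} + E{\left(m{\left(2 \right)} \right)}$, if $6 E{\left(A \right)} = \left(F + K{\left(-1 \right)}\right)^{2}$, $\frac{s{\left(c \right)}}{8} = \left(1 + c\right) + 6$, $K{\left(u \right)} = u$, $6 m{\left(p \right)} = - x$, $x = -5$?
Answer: $\frac{26}{3} \approx 8.6667$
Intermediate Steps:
$m{\left(p \right)} = \frac{5}{6}$ ($m{\left(p \right)} = \frac{\left(-1\right) \left(-5\right)}{6} = \frac{1}{6} \cdot 5 = \frac{5}{6}$)
$s{\left(c \right)} = 56 + 8 c$ ($s{\left(c \right)} = 8 \left(\left(1 + c\right) + 6\right) = 8 \left(7 + c\right) = 56 + 8 c$)
$E{\left(A \right)} = \frac{2}{3}$ ($E{\left(A \right)} = \frac{\left(-1 - 1\right)^{2}}{6} = \frac{\left(-2\right)^{2}}{6} = \frac{1}{6} \cdot 4 = \frac{2}{3}$)
$s{\left(-6 \right)} + E{\left(m{\left(2 \right)} \right)} = \left(56 + 8 \left(-6\right)\right) + \frac{2}{3} = \left(56 - 48\right) + \frac{2}{3} = 8 + \frac{2}{3} = \frac{26}{3}$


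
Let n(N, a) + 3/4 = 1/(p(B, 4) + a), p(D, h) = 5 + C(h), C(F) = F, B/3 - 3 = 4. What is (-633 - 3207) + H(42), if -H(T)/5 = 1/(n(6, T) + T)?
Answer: -32329980/8419 ≈ -3840.1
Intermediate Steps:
B = 21 (B = 9 + 3*4 = 9 + 12 = 21)
p(D, h) = 5 + h
n(N, a) = -¾ + 1/(9 + a) (n(N, a) = -¾ + 1/((5 + 4) + a) = -¾ + 1/(9 + a))
H(T) = -5/(T + (-23 - 3*T)/(4*(9 + T))) (H(T) = -5/((-23 - 3*T)/(4*(9 + T)) + T) = -5/(T + (-23 - 3*T)/(4*(9 + T))))
(-633 - 3207) + H(42) = (-633 - 3207) + 20*(-9 - 1*42)/(-23 + 4*42² + 33*42) = -3840 + 20*(-9 - 42)/(-23 + 4*1764 + 1386) = -3840 + 20*(-51)/(-23 + 7056 + 1386) = -3840 + 20*(-51)/8419 = -3840 + 20*(1/8419)*(-51) = -3840 - 1020/8419 = -32329980/8419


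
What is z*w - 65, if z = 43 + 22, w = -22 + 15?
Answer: -520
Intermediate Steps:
w = -7
z = 65
z*w - 65 = 65*(-7) - 65 = -455 - 65 = -520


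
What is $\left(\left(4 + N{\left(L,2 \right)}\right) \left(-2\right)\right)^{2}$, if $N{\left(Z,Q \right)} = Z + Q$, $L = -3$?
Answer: $36$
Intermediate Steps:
$N{\left(Z,Q \right)} = Q + Z$
$\left(\left(4 + N{\left(L,2 \right)}\right) \left(-2\right)\right)^{2} = \left(\left(4 + \left(2 - 3\right)\right) \left(-2\right)\right)^{2} = \left(\left(4 - 1\right) \left(-2\right)\right)^{2} = \left(3 \left(-2\right)\right)^{2} = \left(-6\right)^{2} = 36$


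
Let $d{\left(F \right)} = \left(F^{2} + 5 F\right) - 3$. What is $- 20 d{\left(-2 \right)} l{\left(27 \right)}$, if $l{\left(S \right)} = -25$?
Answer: $-4500$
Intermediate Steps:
$d{\left(F \right)} = -3 + F^{2} + 5 F$
$- 20 d{\left(-2 \right)} l{\left(27 \right)} = - 20 \left(-3 + \left(-2\right)^{2} + 5 \left(-2\right)\right) \left(-25\right) = - 20 \left(-3 + 4 - 10\right) \left(-25\right) = \left(-20\right) \left(-9\right) \left(-25\right) = 180 \left(-25\right) = -4500$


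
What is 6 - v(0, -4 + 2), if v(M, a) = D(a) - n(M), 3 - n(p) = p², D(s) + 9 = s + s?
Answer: 22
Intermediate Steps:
D(s) = -9 + 2*s (D(s) = -9 + (s + s) = -9 + 2*s)
n(p) = 3 - p²
v(M, a) = -12 + M² + 2*a (v(M, a) = (-9 + 2*a) - (3 - M²) = (-9 + 2*a) + (-3 + M²) = -12 + M² + 2*a)
6 - v(0, -4 + 2) = 6 - (-12 + 0² + 2*(-4 + 2)) = 6 - (-12 + 0 + 2*(-2)) = 6 - (-12 + 0 - 4) = 6 - 1*(-16) = 6 + 16 = 22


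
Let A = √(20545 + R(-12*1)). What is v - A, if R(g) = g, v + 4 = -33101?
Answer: -33105 - √20533 ≈ -33248.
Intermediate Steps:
v = -33105 (v = -4 - 33101 = -33105)
A = √20533 (A = √(20545 - 12*1) = √(20545 - 12) = √20533 ≈ 143.29)
v - A = -33105 - √20533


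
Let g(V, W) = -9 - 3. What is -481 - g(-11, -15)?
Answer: -469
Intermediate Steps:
g(V, W) = -12
-481 - g(-11, -15) = -481 - 1*(-12) = -481 + 12 = -469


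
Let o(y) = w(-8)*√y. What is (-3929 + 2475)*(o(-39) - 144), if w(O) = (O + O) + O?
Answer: 209376 + 34896*I*√39 ≈ 2.0938e+5 + 2.1793e+5*I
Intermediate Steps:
w(O) = 3*O (w(O) = 2*O + O = 3*O)
o(y) = -24*√y (o(y) = (3*(-8))*√y = -24*√y)
(-3929 + 2475)*(o(-39) - 144) = (-3929 + 2475)*(-24*I*√39 - 144) = -1454*(-24*I*√39 - 144) = -1454*(-144 - 24*I*√39) = 209376 + 34896*I*√39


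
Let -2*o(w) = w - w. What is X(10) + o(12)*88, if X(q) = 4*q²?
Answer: 400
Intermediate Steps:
o(w) = 0 (o(w) = -(w - w)/2 = -½*0 = 0)
X(10) + o(12)*88 = 4*10² + 0*88 = 4*100 + 0 = 400 + 0 = 400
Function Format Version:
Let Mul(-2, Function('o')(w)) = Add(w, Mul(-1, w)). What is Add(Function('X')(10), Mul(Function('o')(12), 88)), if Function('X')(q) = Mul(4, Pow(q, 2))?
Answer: 400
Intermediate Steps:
Function('o')(w) = 0 (Function('o')(w) = Mul(Rational(-1, 2), Add(w, Mul(-1, w))) = Mul(Rational(-1, 2), 0) = 0)
Add(Function('X')(10), Mul(Function('o')(12), 88)) = Add(Mul(4, Pow(10, 2)), Mul(0, 88)) = Add(Mul(4, 100), 0) = Add(400, 0) = 400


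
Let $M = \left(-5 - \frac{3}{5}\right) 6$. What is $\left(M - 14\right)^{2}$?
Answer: $\frac{56644}{25} \approx 2265.8$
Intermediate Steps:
$M = - \frac{168}{5}$ ($M = \left(-5 - \frac{3}{5}\right) 6 = \left(- \frac{28}{5}\right) 6 = - \frac{168}{5} \approx -33.6$)
$\left(M - 14\right)^{2} = \left(- \frac{168}{5} - 14\right)^{2} = \left(- \frac{238}{5}\right)^{2} = \frac{56644}{25}$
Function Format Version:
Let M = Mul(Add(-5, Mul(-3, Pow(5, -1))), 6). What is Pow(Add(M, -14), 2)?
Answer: Rational(56644, 25) ≈ 2265.8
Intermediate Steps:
M = Rational(-168, 5) (M = Mul(Add(-5, Mul(-3, Rational(1, 5))), 6) = Mul(Add(-5, Rational(-3, 5)), 6) = Mul(Rational(-28, 5), 6) = Rational(-168, 5) ≈ -33.600)
Pow(Add(M, -14), 2) = Pow(Add(Rational(-168, 5), -14), 2) = Pow(Rational(-238, 5), 2) = Rational(56644, 25)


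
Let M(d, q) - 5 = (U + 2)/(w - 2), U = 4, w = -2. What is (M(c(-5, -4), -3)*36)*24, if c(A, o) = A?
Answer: 3024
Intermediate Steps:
M(d, q) = 7/2 (M(d, q) = 5 + (4 + 2)/(-2 - 2) = 5 + 6/(-4) = 5 + 6*(-1/4) = 5 - 3/2 = 7/2)
(M(c(-5, -4), -3)*36)*24 = ((7/2)*36)*24 = 126*24 = 3024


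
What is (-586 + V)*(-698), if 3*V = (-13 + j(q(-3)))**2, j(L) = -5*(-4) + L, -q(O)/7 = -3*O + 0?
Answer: -961844/3 ≈ -3.2061e+5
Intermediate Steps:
q(O) = 21*O (q(O) = -7*(-3*O + 0) = -(-21)*O = 21*O)
j(L) = 20 + L
V = 3136/3 (V = (-13 + (20 + 21*(-3)))**2/3 = (-13 + (20 - 63))**2/3 = (-13 - 43)**2/3 = (1/3)*(-56)**2 = (1/3)*3136 = 3136/3 ≈ 1045.3)
(-586 + V)*(-698) = (-586 + 3136/3)*(-698) = (1378/3)*(-698) = -961844/3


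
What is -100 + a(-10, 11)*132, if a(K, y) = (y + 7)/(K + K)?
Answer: -1094/5 ≈ -218.80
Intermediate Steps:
a(K, y) = (7 + y)/(2*K) (a(K, y) = (7 + y)/((2*K)) = (7 + y)*(1/(2*K)) = (7 + y)/(2*K))
-100 + a(-10, 11)*132 = -100 + ((½)*(7 + 11)/(-10))*132 = -100 + ((½)*(-⅒)*18)*132 = -100 - 9/10*132 = -100 - 594/5 = -1094/5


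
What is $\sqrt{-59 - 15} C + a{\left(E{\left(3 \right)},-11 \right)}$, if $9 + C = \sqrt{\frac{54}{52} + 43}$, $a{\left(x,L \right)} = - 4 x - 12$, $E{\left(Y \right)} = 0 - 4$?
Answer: $4 + \frac{i \sqrt{74} \left(-234 + \sqrt{29770}\right)}{26} \approx 4.0 - 20.335 i$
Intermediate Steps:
$E{\left(Y \right)} = -4$
$a{\left(x,L \right)} = -12 - 4 x$
$C = -9 + \frac{\sqrt{29770}}{26}$ ($C = -9 + \sqrt{\frac{54}{52} + 43} = -9 + \sqrt{54 \cdot \frac{1}{52} + 43} = -9 + \sqrt{\frac{27}{26} + 43} = -9 + \sqrt{\frac{1145}{26}} = -9 + \frac{\sqrt{29770}}{26} \approx -2.3639$)
$\sqrt{-59 - 15} C + a{\left(E{\left(3 \right)},-11 \right)} = \sqrt{-59 - 15} \left(-9 + \frac{\sqrt{29770}}{26}\right) - -4 = \sqrt{-74} \left(-9 + \frac{\sqrt{29770}}{26}\right) + \left(-12 + 16\right) = i \sqrt{74} \left(-9 + \frac{\sqrt{29770}}{26}\right) + 4 = 4 + i \sqrt{74} \left(-9 + \frac{\sqrt{29770}}{26}\right)$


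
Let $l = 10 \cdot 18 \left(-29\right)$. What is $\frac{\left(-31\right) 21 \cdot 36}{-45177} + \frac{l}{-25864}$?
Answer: $\frac{70164387}{97371494} \approx 0.72058$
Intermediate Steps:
$l = -5220$ ($l = 180 \left(-29\right) = -5220$)
$\frac{\left(-31\right) 21 \cdot 36}{-45177} + \frac{l}{-25864} = \frac{\left(-31\right) 21 \cdot 36}{-45177} - \frac{5220}{-25864} = \left(-651\right) 36 \left(- \frac{1}{45177}\right) - - \frac{1305}{6466} = \left(-23436\right) \left(- \frac{1}{45177}\right) + \frac{1305}{6466} = \frac{7812}{15059} + \frac{1305}{6466} = \frac{70164387}{97371494}$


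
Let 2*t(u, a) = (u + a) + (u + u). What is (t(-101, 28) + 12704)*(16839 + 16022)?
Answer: 825895513/2 ≈ 4.1295e+8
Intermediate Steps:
t(u, a) = a/2 + 3*u/2 (t(u, a) = ((u + a) + (u + u))/2 = ((a + u) + 2*u)/2 = (a + 3*u)/2 = a/2 + 3*u/2)
(t(-101, 28) + 12704)*(16839 + 16022) = (((1/2)*28 + (3/2)*(-101)) + 12704)*(16839 + 16022) = ((14 - 303/2) + 12704)*32861 = (-275/2 + 12704)*32861 = (25133/2)*32861 = 825895513/2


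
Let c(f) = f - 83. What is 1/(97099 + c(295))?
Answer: 1/97311 ≈ 1.0276e-5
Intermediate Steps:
c(f) = -83 + f
1/(97099 + c(295)) = 1/(97099 + (-83 + 295)) = 1/(97099 + 212) = 1/97311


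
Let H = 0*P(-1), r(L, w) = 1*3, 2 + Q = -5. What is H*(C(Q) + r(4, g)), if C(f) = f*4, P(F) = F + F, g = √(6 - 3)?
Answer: 0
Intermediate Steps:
Q = -7 (Q = -2 - 5 = -7)
g = √3 ≈ 1.7320
P(F) = 2*F
C(f) = 4*f
r(L, w) = 3
H = 0 (H = 0*(2*(-1)) = 0*(-2) = 0)
H*(C(Q) + r(4, g)) = 0*(4*(-7) + 3) = 0*(-28 + 3) = 0*(-25) = 0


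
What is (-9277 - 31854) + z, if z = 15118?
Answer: -26013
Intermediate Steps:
(-9277 - 31854) + z = (-9277 - 31854) + 15118 = -41131 + 15118 = -26013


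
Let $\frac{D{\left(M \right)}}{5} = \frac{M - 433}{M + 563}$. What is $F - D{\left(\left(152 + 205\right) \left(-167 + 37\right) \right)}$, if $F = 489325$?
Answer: $\frac{22433849060}{45847} \approx 4.8932 \cdot 10^{5}$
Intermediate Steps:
$D{\left(M \right)} = \frac{5 \left(-433 + M\right)}{563 + M}$ ($D{\left(M \right)} = 5 \frac{M - 433}{M + 563} = 5 \frac{-433 + M}{563 + M} = \frac{5 \left(-433 + M\right)}{563 + M}$)
$F - D{\left(\left(152 + 205\right) \left(-167 + 37\right) \right)} = 489325 - \frac{5 \left(-433 + \left(152 + 205\right) \left(-167 + 37\right)\right)}{563 + \left(152 + 205\right) \left(-167 + 37\right)} = 489325 - \frac{5 \left(-433 + 357 \left(-130\right)\right)}{563 + 357 \left(-130\right)} = 489325 - \frac{5 \left(-433 - 46410\right)}{563 - 46410} = 489325 - 5 \frac{1}{-45847} \left(-46843\right) = 489325 - 5 \left(- \frac{1}{45847}\right) \left(-46843\right) = 489325 - \frac{234215}{45847} = \frac{22433849060}{45847}$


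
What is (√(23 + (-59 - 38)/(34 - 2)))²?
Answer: 639/32 ≈ 19.969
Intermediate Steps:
(√(23 + (-59 - 38)/(34 - 2)))² = (√(23 - 97/32))² = (√(639/32))² = (3*√142/8)² = 639/32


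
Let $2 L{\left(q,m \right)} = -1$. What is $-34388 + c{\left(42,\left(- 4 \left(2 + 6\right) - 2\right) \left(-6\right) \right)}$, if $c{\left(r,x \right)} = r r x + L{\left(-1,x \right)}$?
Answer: $\frac{650935}{2} \approx 3.2547 \cdot 10^{5}$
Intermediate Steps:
$L{\left(q,m \right)} = - \frac{1}{2}$ ($L{\left(q,m \right)} = \frac{1}{2} \left(-1\right) = - \frac{1}{2}$)
$c{\left(r,x \right)} = - \frac{1}{2} + x r^{2}$ ($c{\left(r,x \right)} = r r x - \frac{1}{2} = r^{2} x - \frac{1}{2} = x r^{2} - \frac{1}{2} = - \frac{1}{2} + x r^{2}$)
$-34388 + c{\left(42,\left(- 4 \left(2 + 6\right) - 2\right) \left(-6\right) \right)} = -34388 - \left(\frac{1}{2} - \left(- 4 \left(2 + 6\right) - 2\right) \left(-6\right) 42^{2}\right) = -34388 - \left(\frac{1}{2} - \left(\left(-4\right) 8 - 2\right) \left(-6\right) 1764\right) = -34388 - \left(\frac{1}{2} - \left(-32 - 2\right) \left(-6\right) 1764\right) = -34388 - \left(\frac{1}{2} - \left(-34\right) \left(-6\right) 1764\right) = -34388 + \left(- \frac{1}{2} + 204 \cdot 1764\right) = -34388 + \left(- \frac{1}{2} + 359856\right) = -34388 + \frac{719711}{2} = \frac{650935}{2}$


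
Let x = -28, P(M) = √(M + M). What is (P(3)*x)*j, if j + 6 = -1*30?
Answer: 1008*√6 ≈ 2469.1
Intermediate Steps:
P(M) = √2*√M (P(M) = √(2*M) = √2*√M)
j = -36 (j = -6 - 1*30 = -6 - 30 = -36)
(P(3)*x)*j = ((√2*√3)*(-28))*(-36) = (√6*(-28))*(-36) = -28*√6*(-36) = 1008*√6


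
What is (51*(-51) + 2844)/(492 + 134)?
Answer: 243/626 ≈ 0.38818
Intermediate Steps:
(51*(-51) + 2844)/(492 + 134) = (-2601 + 2844)/626 = 243*(1/626) = 243/626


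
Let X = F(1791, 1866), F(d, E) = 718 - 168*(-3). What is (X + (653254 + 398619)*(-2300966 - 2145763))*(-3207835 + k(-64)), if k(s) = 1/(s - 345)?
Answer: 6136762277031921632620/409 ≈ 1.5004e+19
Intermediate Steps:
k(s) = 1/(-345 + s)
F(d, E) = 1222 (F(d, E) = 718 - 1*(-504) = 718 + 504 = 1222)
X = 1222
(X + (653254 + 398619)*(-2300966 - 2145763))*(-3207835 + k(-64)) = (1222 + (653254 + 398619)*(-2300966 - 2145763))*(-3207835 + 1/(-345 - 64)) = (1222 + 1051873*(-4446729))*(-3207835 + 1/(-409)) = (1222 - 4677394173417)*(-3207835 - 1/409) = -4677394172195*(-1312004516/409) = 6136762277031921632620/409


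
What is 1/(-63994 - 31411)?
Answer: -1/95405 ≈ -1.0482e-5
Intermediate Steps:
1/(-63994 - 31411) = 1/(-95405) = -1/95405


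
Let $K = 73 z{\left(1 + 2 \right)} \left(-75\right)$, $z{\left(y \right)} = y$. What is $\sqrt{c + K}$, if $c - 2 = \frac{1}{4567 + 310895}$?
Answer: $\frac{5 i \sqrt{1334167966086}}{45066} \approx 128.15 i$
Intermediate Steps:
$K = -16425$ ($K = 73 \left(1 + 2\right) \left(-75\right) = 73 \cdot 3 \left(-75\right) = 219 \left(-75\right) = -16425$)
$c = \frac{630925}{315462}$ ($c = 2 + \frac{1}{4567 + 310895} = 2 + \frac{1}{315462} = \frac{630925}{315462} \approx 2.0$)
$\sqrt{c + K} = \sqrt{\frac{630925}{315462} - 16425} = \sqrt{- \frac{5180832425}{315462}} = \frac{5 i \sqrt{1334167966086}}{45066}$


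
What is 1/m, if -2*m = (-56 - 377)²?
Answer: -2/187489 ≈ -1.0667e-5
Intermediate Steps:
m = -187489/2 (m = -(-56 - 377)²/2 = -½*(-433)² = -½*187489 = -187489/2 ≈ -93745.)
1/m = 1/(-187489/2) = -2/187489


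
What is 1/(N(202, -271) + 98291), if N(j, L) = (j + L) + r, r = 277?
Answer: 1/98499 ≈ 1.0152e-5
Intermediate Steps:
N(j, L) = 277 + L + j (N(j, L) = (j + L) + 277 = (L + j) + 277 = 277 + L + j)
1/(N(202, -271) + 98291) = 1/((277 - 271 + 202) + 98291) = 1/(208 + 98291) = 1/98499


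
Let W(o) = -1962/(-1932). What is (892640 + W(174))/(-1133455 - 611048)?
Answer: -287430407/561729966 ≈ -0.51169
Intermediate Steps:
W(o) = 327/322 (W(o) = -1962*(-1/1932) = 327/322)
(892640 + W(174))/(-1133455 - 611048) = (892640 + 327/322)/(-1133455 - 611048) = (287430407/322)/(-1744503) = (287430407/322)*(-1/1744503) = -287430407/561729966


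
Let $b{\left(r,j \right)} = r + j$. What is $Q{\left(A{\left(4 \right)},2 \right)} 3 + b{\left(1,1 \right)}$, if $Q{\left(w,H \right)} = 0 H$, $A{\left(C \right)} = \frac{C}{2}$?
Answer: $2$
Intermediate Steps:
$b{\left(r,j \right)} = j + r$
$A{\left(C \right)} = \frac{C}{2}$ ($A{\left(C \right)} = C \frac{1}{2} = \frac{C}{2}$)
$Q{\left(w,H \right)} = 0$
$Q{\left(A{\left(4 \right)},2 \right)} 3 + b{\left(1,1 \right)} = 0 \cdot 3 + \left(1 + 1\right) = 0 + 2 = 2$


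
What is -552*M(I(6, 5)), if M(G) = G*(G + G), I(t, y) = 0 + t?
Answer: -39744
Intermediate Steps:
I(t, y) = t
M(G) = 2*G² (M(G) = G*(2*G) = 2*G²)
-552*M(I(6, 5)) = -1104*6² = -1104*36 = -552*72 = -39744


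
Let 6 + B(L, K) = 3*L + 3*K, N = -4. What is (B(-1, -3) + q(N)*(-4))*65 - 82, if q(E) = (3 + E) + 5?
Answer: -2292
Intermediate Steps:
B(L, K) = -6 + 3*K + 3*L (B(L, K) = -6 + (3*L + 3*K) = -6 + (3*K + 3*L) = -6 + 3*K + 3*L)
q(E) = 8 + E
(B(-1, -3) + q(N)*(-4))*65 - 82 = ((-6 + 3*(-3) + 3*(-1)) + (8 - 4)*(-4))*65 - 82 = ((-6 - 9 - 3) + 4*(-4))*65 - 82 = (-18 - 16)*65 - 82 = -34*65 - 82 = -2210 - 82 = -2292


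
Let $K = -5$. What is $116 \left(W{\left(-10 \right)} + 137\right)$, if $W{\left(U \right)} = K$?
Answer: $15312$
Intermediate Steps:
$W{\left(U \right)} = -5$
$116 \left(W{\left(-10 \right)} + 137\right) = 116 \left(-5 + 137\right) = 116 \cdot 132 = 15312$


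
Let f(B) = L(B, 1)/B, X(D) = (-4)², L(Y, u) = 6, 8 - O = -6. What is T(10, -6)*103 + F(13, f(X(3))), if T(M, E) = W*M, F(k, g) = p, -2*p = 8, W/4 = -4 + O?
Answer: 41196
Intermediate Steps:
O = 14 (O = 8 - 1*(-6) = 8 + 6 = 14)
X(D) = 16
W = 40 (W = 4*(-4 + 14) = 4*10 = 40)
f(B) = 6/B
p = -4 (p = -½*8 = -4)
F(k, g) = -4
T(M, E) = 40*M
T(10, -6)*103 + F(13, f(X(3))) = (40*10)*103 - 4 = 400*103 - 4 = 41200 - 4 = 41196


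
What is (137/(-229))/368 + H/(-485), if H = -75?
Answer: 1250791/8174384 ≈ 0.15301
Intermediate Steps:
(137/(-229))/368 + H/(-485) = (137/(-229))/368 - 75/(-485) = (137*(-1/229))*(1/368) - 75*(-1/485) = -137/229*1/368 + 15/97 = -137/84272 + 15/97 = 1250791/8174384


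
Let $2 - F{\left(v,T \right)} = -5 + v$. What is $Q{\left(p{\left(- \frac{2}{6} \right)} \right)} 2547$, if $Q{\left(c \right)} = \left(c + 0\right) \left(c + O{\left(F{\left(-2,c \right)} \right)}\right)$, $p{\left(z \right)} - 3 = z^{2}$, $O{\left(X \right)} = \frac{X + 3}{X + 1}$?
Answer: $\frac{1537256}{45} \approx 34161.0$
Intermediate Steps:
$F{\left(v,T \right)} = 7 - v$ ($F{\left(v,T \right)} = 2 - \left(-5 + v\right) = 7 - v$)
$O{\left(X \right)} = \frac{3 + X}{1 + X}$
$p{\left(z \right)} = 3 + z^{2}$
$Q{\left(c \right)} = c \left(\frac{6}{5} + c\right)$ ($Q{\left(c \right)} = \left(c + 0\right) \left(c + \frac{3 + \left(7 - -2\right)}{1 + \left(7 - -2\right)}\right) = c \left(c + \frac{3 + \left(7 + 2\right)}{1 + \left(7 + 2\right)}\right) = c \left(c + \frac{3 + 9}{1 + 9}\right) = c \left(c + \frac{1}{10} \cdot 12\right) = c \left(c + \frac{6}{5}\right) = c \left(\frac{6}{5} + c\right)$)
$Q{\left(p{\left(- \frac{2}{6} \right)} \right)} 2547 = \frac{\left(3 + \left(- \frac{2}{6}\right)^{2}\right) \left(6 + 5 \left(3 + \left(- \frac{2}{6}\right)^{2}\right)\right)}{5} \cdot 2547 = \frac{\left(3 + \left(\left(-2\right) \frac{1}{6}\right)^{2}\right) \left(6 + 5 \left(3 + \left(\left(-2\right) \frac{1}{6}\right)^{2}\right)\right)}{5} \cdot 2547 = \frac{\left(3 + \left(- \frac{1}{3}\right)^{2}\right) \left(6 + 5 \left(3 + \left(- \frac{1}{3}\right)^{2}\right)\right)}{5} \cdot 2547 = \frac{\left(3 + \frac{1}{9}\right) \left(6 + 5 \left(3 + \frac{1}{9}\right)\right)}{5} \cdot 2547 = \frac{1}{5} \cdot \frac{28}{9} \left(6 + 5 \cdot \frac{28}{9}\right) 2547 = \frac{1}{5} \cdot \frac{28}{9} \left(6 + \frac{140}{9}\right) 2547 = \frac{1}{5} \cdot \frac{28}{9} \cdot \frac{194}{9} \cdot 2547 = \frac{5432}{405} \cdot 2547 = \frac{1537256}{45}$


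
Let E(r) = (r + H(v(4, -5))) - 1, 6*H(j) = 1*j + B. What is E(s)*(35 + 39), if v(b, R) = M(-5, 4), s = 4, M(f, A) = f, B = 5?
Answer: 222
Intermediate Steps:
v(b, R) = -5
H(j) = ⅚ + j/6 (H(j) = (1*j + 5)/6 = (j + 5)/6 = (5 + j)/6 = ⅚ + j/6)
E(r) = -1 + r (E(r) = (r + (⅚ + (⅙)*(-5))) - 1 = (r + (⅚ - ⅚)) - 1 = (r + 0) - 1 = r - 1 = -1 + r)
E(s)*(35 + 39) = (-1 + 4)*(35 + 39) = 3*74 = 222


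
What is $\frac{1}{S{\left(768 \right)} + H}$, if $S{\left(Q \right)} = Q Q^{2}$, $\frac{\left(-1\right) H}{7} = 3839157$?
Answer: $\frac{1}{426110733} \approx 2.3468 \cdot 10^{-9}$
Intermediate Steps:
$H = -26874099$ ($H = \left(-7\right) 3839157 = -26874099$)
$S{\left(Q \right)} = Q^{3}$
$\frac{1}{S{\left(768 \right)} + H} = \frac{1}{768^{3} - 26874099} = \frac{1}{452984832 - 26874099} = \frac{1}{426110733}$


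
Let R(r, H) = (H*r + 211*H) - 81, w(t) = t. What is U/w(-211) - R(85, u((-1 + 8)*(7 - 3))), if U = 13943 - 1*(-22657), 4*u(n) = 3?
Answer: -66351/211 ≈ -314.46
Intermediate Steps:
u(n) = ¾ (u(n) = (¼)*3 = ¾)
U = 36600 (U = 13943 + 22657 = 36600)
R(r, H) = -81 + 211*H + H*r (R(r, H) = (211*H + H*r) - 81 = -81 + 211*H + H*r)
U/w(-211) - R(85, u((-1 + 8)*(7 - 3))) = 36600/(-211) - (-81 + 211*(¾) + (¾)*85) = 36600*(-1/211) - (-81 + 633/4 + 255/4) = -36600/211 - 1*141 = -36600/211 - 141 = -66351/211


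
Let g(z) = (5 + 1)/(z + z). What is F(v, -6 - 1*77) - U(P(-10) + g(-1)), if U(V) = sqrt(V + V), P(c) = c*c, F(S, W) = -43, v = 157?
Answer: -43 - sqrt(194) ≈ -56.928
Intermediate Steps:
P(c) = c**2
g(z) = 3/z (g(z) = 6/((2*z)) = 6*(1/(2*z)) = 3/z)
U(V) = sqrt(2)*sqrt(V) (U(V) = sqrt(2*V) = sqrt(2)*sqrt(V))
F(v, -6 - 1*77) - U(P(-10) + g(-1)) = -43 - sqrt(2)*sqrt((-10)**2 + 3/(-1)) = -43 - sqrt(2)*sqrt(100 + 3*(-1)) = -43 - sqrt(2)*sqrt(100 - 3) = -43 - sqrt(2)*sqrt(97) = -43 - sqrt(194)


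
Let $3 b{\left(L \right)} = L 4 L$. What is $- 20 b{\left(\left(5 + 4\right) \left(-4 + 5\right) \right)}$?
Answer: $-2160$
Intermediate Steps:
$b{\left(L \right)} = \frac{4 L^{2}}{3}$ ($b{\left(L \right)} = \frac{L 4 L}{3} = \frac{4 L^{2}}{3}$)
$- 20 b{\left(\left(5 + 4\right) \left(-4 + 5\right) \right)} = - 20 \frac{4 \left(\left(5 + 4\right) \left(-4 + 5\right)\right)^{2}}{3} = - 20 \frac{4 \left(9 \cdot 1\right)^{2}}{3} = - 20 \frac{4 \cdot 9^{2}}{3} = - 20 \cdot \frac{4}{3} \cdot 81 = \left(-20\right) 108 = -2160$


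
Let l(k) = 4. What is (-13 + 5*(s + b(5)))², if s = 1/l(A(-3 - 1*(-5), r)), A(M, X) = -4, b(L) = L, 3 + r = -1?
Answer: 2809/16 ≈ 175.56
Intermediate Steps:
r = -4 (r = -3 - 1 = -4)
s = ¼ (s = 1/4 = ¼ ≈ 0.25000)
(-13 + 5*(s + b(5)))² = (-13 + 5*(¼ + 5))² = (-13 + 5*(21/4))² = (-13 + 105/4)² = (53/4)² = 2809/16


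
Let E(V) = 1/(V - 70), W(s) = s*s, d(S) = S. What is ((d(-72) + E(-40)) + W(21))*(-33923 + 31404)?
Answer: -9294881/10 ≈ -9.2949e+5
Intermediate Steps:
W(s) = s**2
E(V) = 1/(-70 + V)
((d(-72) + E(-40)) + W(21))*(-33923 + 31404) = ((-72 + 1/(-70 - 40)) + 21**2)*(-33923 + 31404) = ((-72 + 1/(-110)) + 441)*(-2519) = ((-72 - 1/110) + 441)*(-2519) = (-7921/110 + 441)*(-2519) = (40589/110)*(-2519) = -9294881/10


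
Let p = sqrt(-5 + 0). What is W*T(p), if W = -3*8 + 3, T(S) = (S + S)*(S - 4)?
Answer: 210 + 168*I*sqrt(5) ≈ 210.0 + 375.66*I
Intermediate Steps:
p = I*sqrt(5) (p = sqrt(-5) = I*sqrt(5) ≈ 2.2361*I)
T(S) = 2*S*(-4 + S) (T(S) = (2*S)*(-4 + S) = 2*S*(-4 + S))
W = -21 (W = -24 + 3 = -21)
W*T(p) = -42*I*sqrt(5)*(-4 + I*sqrt(5))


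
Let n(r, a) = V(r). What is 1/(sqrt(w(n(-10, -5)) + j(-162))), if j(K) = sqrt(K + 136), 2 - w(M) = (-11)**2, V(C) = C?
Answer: 1/sqrt(-119 + I*sqrt(26)) ≈ 0.0019617 - 0.091607*I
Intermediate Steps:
n(r, a) = r
w(M) = -119 (w(M) = 2 - 1*(-11)**2 = 2 - 1*121 = 2 - 121 = -119)
j(K) = sqrt(136 + K)
1/(sqrt(w(n(-10, -5)) + j(-162))) = 1/(sqrt(-119 + sqrt(136 - 162))) = 1/(sqrt(-119 + sqrt(-26))) = 1/(sqrt(-119 + I*sqrt(26))) = 1/sqrt(-119 + I*sqrt(26))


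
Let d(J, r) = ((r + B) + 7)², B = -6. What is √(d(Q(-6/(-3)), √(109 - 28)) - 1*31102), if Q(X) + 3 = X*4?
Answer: I*√31002 ≈ 176.07*I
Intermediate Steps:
Q(X) = -3 + 4*X (Q(X) = -3 + X*4 = -3 + 4*X)
d(J, r) = (1 + r)² (d(J, r) = ((r - 6) + 7)² = ((-6 + r) + 7)² = (1 + r)²)
√(d(Q(-6/(-3)), √(109 - 28)) - 1*31102) = √((1 + √(109 - 28))² - 1*31102) = √((1 + √81)² - 31102) = √((1 + 9)² - 31102) = √(10² - 31102) = √(100 - 31102) = √(-31002) = I*√31002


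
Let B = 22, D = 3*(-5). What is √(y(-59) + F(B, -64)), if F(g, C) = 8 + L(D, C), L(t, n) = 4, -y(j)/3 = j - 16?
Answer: √237 ≈ 15.395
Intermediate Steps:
D = -15
y(j) = 48 - 3*j (y(j) = -3*(j - 16) = -3*(-16 + j) = 48 - 3*j)
F(g, C) = 12 (F(g, C) = 8 + 4 = 12)
√(y(-59) + F(B, -64)) = √((48 - 3*(-59)) + 12) = √((48 + 177) + 12) = √(225 + 12) = √237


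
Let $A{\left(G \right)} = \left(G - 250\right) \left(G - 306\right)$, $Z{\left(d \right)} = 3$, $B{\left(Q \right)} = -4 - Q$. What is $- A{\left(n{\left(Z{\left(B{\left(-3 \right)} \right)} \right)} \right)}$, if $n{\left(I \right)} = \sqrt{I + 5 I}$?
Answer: $-76518 + 1668 \sqrt{2} \approx -74159.0$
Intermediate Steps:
$n{\left(I \right)} = \sqrt{6} \sqrt{I}$ ($n{\left(I \right)} = \sqrt{6 I} = \sqrt{6} \sqrt{I}$)
$A{\left(G \right)} = \left(-306 + G\right) \left(-250 + G\right)$ ($A{\left(G \right)} = \left(-250 + G\right) \left(-306 + G\right) = \left(-306 + G\right) \left(-250 + G\right)$)
$- A{\left(n{\left(Z{\left(B{\left(-3 \right)} \right)} \right)} \right)} = - (76500 + \left(\sqrt{6} \sqrt{3}\right)^{2} - 556 \sqrt{6} \sqrt{3}) = - (76500 + \left(3 \sqrt{2}\right)^{2} - 556 \cdot 3 \sqrt{2}) = - (76500 + 18 - 1668 \sqrt{2}) = - (76518 - 1668 \sqrt{2}) = -76518 + 1668 \sqrt{2}$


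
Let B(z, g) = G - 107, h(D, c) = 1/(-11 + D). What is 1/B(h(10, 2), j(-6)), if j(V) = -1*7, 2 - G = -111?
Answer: ⅙ ≈ 0.16667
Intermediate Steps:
G = 113 (G = 2 - 1*(-111) = 2 + 111 = 113)
j(V) = -7
B(z, g) = 6 (B(z, g) = 113 - 107 = 6)
1/B(h(10, 2), j(-6)) = 1/6 = ⅙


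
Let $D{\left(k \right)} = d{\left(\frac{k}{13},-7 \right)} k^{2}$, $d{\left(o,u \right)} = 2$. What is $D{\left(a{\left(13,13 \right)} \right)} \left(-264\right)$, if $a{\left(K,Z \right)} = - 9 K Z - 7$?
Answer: $-1232765952$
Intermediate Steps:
$a{\left(K,Z \right)} = -7 - 9 K Z$ ($a{\left(K,Z \right)} = - 9 K Z - 7 = -7 - 9 K Z$)
$D{\left(k \right)} = 2 k^{2}$
$D{\left(a{\left(13,13 \right)} \right)} \left(-264\right) = 2 \left(-7 - 117 \cdot 13\right)^{2} \left(-264\right) = 2 \left(-7 - 1521\right)^{2} \left(-264\right) = 2 \left(-1528\right)^{2} \left(-264\right) = 2 \cdot 2334784 \left(-264\right) = 4669568 \left(-264\right) = -1232765952$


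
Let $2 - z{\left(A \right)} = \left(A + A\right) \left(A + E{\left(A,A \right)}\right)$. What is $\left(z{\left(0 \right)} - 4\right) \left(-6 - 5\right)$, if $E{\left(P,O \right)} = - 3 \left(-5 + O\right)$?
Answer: $22$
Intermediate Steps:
$E{\left(P,O \right)} = 15 - 3 O$
$z{\left(A \right)} = 2 - 2 A \left(15 - 2 A\right)$ ($z{\left(A \right)} = 2 - \left(A + A\right) \left(A - \left(-15 + 3 A\right)\right) = 2 - 2 A \left(15 - 2 A\right)$)
$\left(z{\left(0 \right)} - 4\right) \left(-6 - 5\right) = \left(\left(2 - 0 + 4 \cdot 0^{2}\right) - 4\right) \left(-6 - 5\right) = \left(\left(2 + 0 + 4 \cdot 0\right) - 4\right) \left(-11\right) = \left(\left(2 + 0 + 0\right) - 4\right) \left(-11\right) = \left(2 - 4\right) \left(-11\right) = \left(-2\right) \left(-11\right) = 22$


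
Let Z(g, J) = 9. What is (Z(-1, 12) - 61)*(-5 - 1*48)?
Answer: 2756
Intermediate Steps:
(Z(-1, 12) - 61)*(-5 - 1*48) = (9 - 61)*(-5 - 1*48) = -52*(-5 - 48) = -52*(-53) = 2756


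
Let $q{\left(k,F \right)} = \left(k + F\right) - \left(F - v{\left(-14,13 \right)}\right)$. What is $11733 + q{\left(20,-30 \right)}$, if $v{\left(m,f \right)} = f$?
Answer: $11766$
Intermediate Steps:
$q{\left(k,F \right)} = 13 + k$ ($q{\left(k,F \right)} = \left(k + F\right) - \left(-13 + F\right) = \left(F + k\right) - \left(-13 + F\right) = 13 + k$)
$11733 + q{\left(20,-30 \right)} = 11733 + \left(13 + 20\right) = 11733 + 33 = 11766$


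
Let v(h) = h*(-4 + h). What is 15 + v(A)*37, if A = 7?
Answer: 792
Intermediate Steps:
15 + v(A)*37 = 15 + (7*(-4 + 7))*37 = 15 + (7*3)*37 = 15 + 21*37 = 15 + 777 = 792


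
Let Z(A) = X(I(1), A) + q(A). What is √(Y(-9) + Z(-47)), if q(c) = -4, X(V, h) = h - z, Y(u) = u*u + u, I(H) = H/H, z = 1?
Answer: 2*√5 ≈ 4.4721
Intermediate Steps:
I(H) = 1
Y(u) = u + u² (Y(u) = u² + u = u + u²)
X(V, h) = -1 + h (X(V, h) = h - 1*1 = h - 1 = -1 + h)
Z(A) = -5 + A (Z(A) = (-1 + A) - 4 = -5 + A)
√(Y(-9) + Z(-47)) = √(-9*(1 - 9) + (-5 - 47)) = √(-9*(-8) - 52) = √(72 - 52) = √20 = 2*√5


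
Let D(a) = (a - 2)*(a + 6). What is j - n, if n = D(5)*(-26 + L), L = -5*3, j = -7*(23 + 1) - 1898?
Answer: -713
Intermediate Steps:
D(a) = (-2 + a)*(6 + a)
j = -2066 (j = -7*24 - 1898 = -168 - 1898 = -2066)
L = -15
n = -1353 (n = (-12 + 5**2 + 4*5)*(-26 - 15) = (-12 + 25 + 20)*(-41) = 33*(-41) = -1353)
j - n = -2066 - 1*(-1353) = -2066 + 1353 = -713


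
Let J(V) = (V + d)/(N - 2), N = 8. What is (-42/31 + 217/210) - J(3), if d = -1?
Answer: -203/310 ≈ -0.65484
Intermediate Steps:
J(V) = -⅙ + V/6 (J(V) = (V - 1)/(8 - 2) = (-1 + V)/6 = (-1 + V)*(⅙) = -⅙ + V/6)
(-42/31 + 217/210) - J(3) = (-42/31 + 217/210) - (-⅙ + (⅙)*3) = (-42*1/31 + 217*(1/210)) - (-⅙ + ½) = (-42/31 + 31/30) - 1*⅓ = -299/930 - ⅓ = -203/310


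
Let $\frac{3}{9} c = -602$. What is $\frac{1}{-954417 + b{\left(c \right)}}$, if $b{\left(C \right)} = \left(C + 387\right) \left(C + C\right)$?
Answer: $\frac{1}{4171011} \approx 2.3975 \cdot 10^{-7}$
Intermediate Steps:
$c = -1806$ ($c = 3 \left(-602\right) = -1806$)
$b{\left(C \right)} = 2 C \left(387 + C\right)$ ($b{\left(C \right)} = \left(387 + C\right) 2 C = 2 C \left(387 + C\right)$)
$\frac{1}{-954417 + b{\left(c \right)}} = \frac{1}{-954417 + 2 \left(-1806\right) \left(387 - 1806\right)} = \frac{1}{-954417 + 2 \left(-1806\right) \left(-1419\right)} = \frac{1}{-954417 + 5125428} = \frac{1}{4171011}$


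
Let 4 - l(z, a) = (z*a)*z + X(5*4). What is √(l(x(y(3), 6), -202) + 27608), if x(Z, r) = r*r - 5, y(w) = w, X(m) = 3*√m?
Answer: √(221734 - 6*√5) ≈ 470.87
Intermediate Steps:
x(Z, r) = -5 + r² (x(Z, r) = r² - 5 = -5 + r²)
l(z, a) = 4 - 6*√5 - a*z² (l(z, a) = 4 - ((z*a)*z + 3*√(5*4)) = 4 - ((a*z)*z + 3*√20) = 4 - (a*z² + 3*(2*√5)) = 4 - (a*z² + 6*√5) = 4 - (6*√5 + a*z²) = 4 + (-6*√5 - a*z²) = 4 - 6*√5 - a*z²)
√(l(x(y(3), 6), -202) + 27608) = √((4 - 6*√5 - 1*(-202)*(-5 + 6²)²) + 27608) = √((4 - 6*√5 - 1*(-202)*(-5 + 36)²) + 27608) = √((4 - 6*√5 - 1*(-202)*31²) + 27608) = √((4 - 6*√5 - 1*(-202)*961) + 27608) = √((4 - 6*√5 + 194122) + 27608) = √((194126 - 6*√5) + 27608) = √(221734 - 6*√5)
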